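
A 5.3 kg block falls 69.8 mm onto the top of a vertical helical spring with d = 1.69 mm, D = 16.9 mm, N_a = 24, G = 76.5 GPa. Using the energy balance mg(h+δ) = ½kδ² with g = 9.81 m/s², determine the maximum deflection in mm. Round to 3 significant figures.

k = Gd⁴/(8D³N_a) = (76.5×10³)(1.69⁴)/(8·16.9³·24) = 0.67336 N/mm
W = mg = 5.3 × 9.81 = 51.993 N
½kδ² − Wδ − Wh = 0 → δ = (W + √(W² + 2kWh))/k
δ = (51.993 + √(2703.3 + 4887.39))/0.67336 = (51.993 + 87.124)/0.67336 = 206.6 mm

207 mm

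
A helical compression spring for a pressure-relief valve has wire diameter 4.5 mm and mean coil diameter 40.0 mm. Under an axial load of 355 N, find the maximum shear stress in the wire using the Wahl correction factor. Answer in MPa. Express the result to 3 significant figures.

462 MPa

Spring index C = D/d = 40.0/4.5 = 8.8889
K_W = (4C−1)/(4C−4) + 0.615/C = 34.556/31.556 + 0.0692 = 1.1643
τ₀ = 8FD/(πd³) = 8·355·40.0/(π·4.5³) = 113600/286.28 = 396.82 MPa
τ_max = K·τ₀ = 1.1643 × 396.82 = 462 MPa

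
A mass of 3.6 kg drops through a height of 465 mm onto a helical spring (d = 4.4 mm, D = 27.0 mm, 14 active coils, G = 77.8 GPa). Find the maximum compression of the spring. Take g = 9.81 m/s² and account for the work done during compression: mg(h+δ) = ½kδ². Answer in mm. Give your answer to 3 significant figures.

k = Gd⁴/(8D³N_a) = (77.8×10³)(4.4⁴)/(8·27.0³·14) = 13.228 N/mm
W = mg = 3.6 × 9.81 = 35.316 N
½kδ² − Wδ − Wh = 0 → δ = (W + √(W² + 2kWh))/k
δ = (35.316 + √(1247.2 + 434446))/13.228 = (35.316 + 660.07)/13.228 = 52.571 mm

52.6 mm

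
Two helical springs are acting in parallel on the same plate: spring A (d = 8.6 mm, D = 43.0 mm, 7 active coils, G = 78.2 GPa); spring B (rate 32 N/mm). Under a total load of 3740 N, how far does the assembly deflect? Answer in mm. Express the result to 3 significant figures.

k_A = Gd⁴/(8D³N_a) = (78.2×10³)(8.6⁴)/(8·43.0³·7) = 96.074 N/mm
Parallel: k_eq = 96.074 + 32 = 128.07 N/mm
δ = F/k_eq = 3740/128.07 = 29.202 mm

29.2 mm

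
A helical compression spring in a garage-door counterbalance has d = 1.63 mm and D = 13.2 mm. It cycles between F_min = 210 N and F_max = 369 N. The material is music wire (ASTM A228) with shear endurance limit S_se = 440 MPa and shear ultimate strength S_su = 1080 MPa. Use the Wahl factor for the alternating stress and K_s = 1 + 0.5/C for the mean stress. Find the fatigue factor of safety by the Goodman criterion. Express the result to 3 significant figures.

C = D/d = 13.2/1.63 = 8.0982; K_W = (4C−1)/(4C−4)+0.615/C = 1.1816; K_s = 1+0.5/C = 1.0617
F_a = (F_max−F_min)/2 = 79.5 N; F_m = (F_max+F_min)/2 = 289.5 N
τ_a = K_W·8F_aD/(πd³) = 1.1816 × 617.05 = 729.11 MPa
τ_m = K_s·8F_mD/(πd³) = 1.0617 × 2247 = 2385.7 MPa
Goodman: 1/n_f = τ_a/S_se + τ_m/S_su = 729.11/440 + 2385.7/1080 = 1.65706 + 2.20900 = 3.8661
n_f = 1/3.8661 = 0.2587

0.259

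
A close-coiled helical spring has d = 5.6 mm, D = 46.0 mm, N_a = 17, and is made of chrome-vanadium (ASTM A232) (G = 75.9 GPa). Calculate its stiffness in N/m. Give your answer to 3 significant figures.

5640 N/m

k = Gd⁴/(8D³N_a) = (75.9×10³ × 5.6⁴) / (8 × 46.0³ × 17)
  = 7.46438e+07 / 1.32377e+07 = 5.6387 N/mm = 5638.7 N/m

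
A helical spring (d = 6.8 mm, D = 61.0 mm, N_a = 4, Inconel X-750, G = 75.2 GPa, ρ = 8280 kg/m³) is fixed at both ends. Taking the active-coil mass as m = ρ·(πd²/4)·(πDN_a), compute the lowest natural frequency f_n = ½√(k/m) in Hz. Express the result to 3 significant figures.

k = Gd⁴/(8D³N_a) = (75.2×10³)(6.8⁴)/(8·61.0³·4) = 22.137 N/mm = 22137 N/m
Wire length L = πDN_a = π·61.0·4 = 766.55 mm
m = ρ·(πd²/4)·L = 8280 × 36.317×10⁻⁶ m² × 0.76655 m = 0.2305 kg
f_n = ½√(k/m) = 0.5·√(22137/0.2305) = 0.5·√(96036) = 154.95 Hz

155 Hz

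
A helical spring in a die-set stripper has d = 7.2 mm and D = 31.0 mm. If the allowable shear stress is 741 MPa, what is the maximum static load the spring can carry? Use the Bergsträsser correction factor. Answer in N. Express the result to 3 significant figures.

C = D/d = 31.0/7.2 = 4.3056
K_B = (4C+2)/(4C−3) = 19.222/14.222 = 1.3516
τ_max = K·8FD/(πd³) → F_max = τ_allow·πd³/(8DK)
F_max = 741·π·7.2³/(8·31.0·1.3516) = 8.6889e+05/335.19 = 2592.3 N

2590 N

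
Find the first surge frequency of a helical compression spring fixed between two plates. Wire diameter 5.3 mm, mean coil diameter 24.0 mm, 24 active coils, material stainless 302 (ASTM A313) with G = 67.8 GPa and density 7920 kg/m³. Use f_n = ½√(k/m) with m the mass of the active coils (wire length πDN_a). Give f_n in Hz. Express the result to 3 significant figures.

126 Hz

k = Gd⁴/(8D³N_a) = (67.8×10³)(5.3⁴)/(8·24.0³·24) = 20.156 N/mm = 20156 N/m
Wire length L = πDN_a = π·24.0·24 = 1809.6 mm
m = ρ·(πd²/4)·L = 7920 × 22.062×10⁻⁶ m² × 1.8096 m = 0.31618 kg
f_n = ½√(k/m) = 0.5·√(20156/0.31618) = 0.5·√(63747) = 126.24 Hz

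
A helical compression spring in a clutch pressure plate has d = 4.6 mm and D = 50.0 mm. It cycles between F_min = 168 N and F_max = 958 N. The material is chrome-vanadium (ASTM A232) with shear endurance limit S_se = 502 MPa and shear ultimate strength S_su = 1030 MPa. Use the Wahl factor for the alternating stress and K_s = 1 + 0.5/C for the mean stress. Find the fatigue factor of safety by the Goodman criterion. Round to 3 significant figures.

C = D/d = 50.0/4.6 = 10.8696; K_W = (4C−1)/(4C−4)+0.615/C = 1.1326; K_s = 1+0.5/C = 1.0460
F_a = (F_max−F_min)/2 = 395 N; F_m = (F_max+F_min)/2 = 563 N
τ_a = K_W·8F_aD/(πd³) = 1.1326 × 516.69 = 585.19 MPa
τ_m = K_s·8F_mD/(πd³) = 1.0460 × 736.45 = 770.33 MPa
Goodman: 1/n_f = τ_a/S_se + τ_m/S_su = 585.19/502 + 770.33/1030 = 1.16572 + 0.74789 = 1.9136
n_f = 1/1.9136 = 0.5226

0.523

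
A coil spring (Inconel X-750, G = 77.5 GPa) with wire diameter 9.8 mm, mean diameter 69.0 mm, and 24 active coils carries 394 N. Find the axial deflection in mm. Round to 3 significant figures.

k = Gd⁴/(8D³N_a) = (77.5×10³)(9.8⁴)/(8·69.0³·24) = 11.333 N/mm
δ = F/k = 394 / 11.333 = 34.765 mm

34.8 mm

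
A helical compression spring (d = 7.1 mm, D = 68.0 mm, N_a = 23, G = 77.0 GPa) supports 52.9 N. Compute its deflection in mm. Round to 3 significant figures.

15.6 mm

k = Gd⁴/(8D³N_a) = (77.0×10³)(7.1⁴)/(8·68.0³·23) = 3.382 N/mm
δ = F/k = 52.9 / 3.382 = 15.641 mm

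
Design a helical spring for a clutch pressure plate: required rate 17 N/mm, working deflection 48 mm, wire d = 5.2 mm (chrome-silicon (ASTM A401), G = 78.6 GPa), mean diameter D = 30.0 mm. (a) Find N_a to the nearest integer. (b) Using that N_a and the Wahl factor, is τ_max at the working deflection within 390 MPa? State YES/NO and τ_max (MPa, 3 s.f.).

N_a = Gd⁴/(8D³k) = (78.6×10³)(5.2⁴)/(8·30.0³·17) = 15.65 → N_a = 16
Actual rate k = Gd⁴/(8D³·16) = 16.629 N/mm
Working load F = kδ = 16.629·48 = 798.18 N
C = 30.0/5.2 = 5.7692; K_W = (4C−1)/(4C−4)+0.615/C = 1.2639
τ_max = K_W·8FD/(πd³) = 1.2639·433.67 = 548.09 MPa
τ_max > 390 MPa → exceeds allowable

(a) 16 coils; (b) NO, τ_max = 548 MPa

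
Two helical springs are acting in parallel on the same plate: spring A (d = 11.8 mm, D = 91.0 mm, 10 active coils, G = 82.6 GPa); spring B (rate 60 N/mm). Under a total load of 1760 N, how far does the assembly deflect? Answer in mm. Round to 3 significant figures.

20.3 mm

k_A = Gd⁴/(8D³N_a) = (82.6×10³)(11.8⁴)/(8·91.0³·10) = 26.564 N/mm
Parallel: k_eq = 26.564 + 60 = 86.564 N/mm
δ = F/k_eq = 1760/86.564 = 20.332 mm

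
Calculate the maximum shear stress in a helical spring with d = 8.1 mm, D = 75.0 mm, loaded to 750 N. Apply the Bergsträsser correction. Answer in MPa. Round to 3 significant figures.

309 MPa

Spring index C = D/d = 75.0/8.1 = 9.2593
K_B = (4C+2)/(4C−3) = 39.037/34.037 = 1.1469
τ₀ = 8FD/(πd³) = 8·750·75.0/(π·8.1³) = 450000/1669.6 = 269.53 MPa
τ_max = K·τ₀ = 1.1469 × 269.53 = 309.12 MPa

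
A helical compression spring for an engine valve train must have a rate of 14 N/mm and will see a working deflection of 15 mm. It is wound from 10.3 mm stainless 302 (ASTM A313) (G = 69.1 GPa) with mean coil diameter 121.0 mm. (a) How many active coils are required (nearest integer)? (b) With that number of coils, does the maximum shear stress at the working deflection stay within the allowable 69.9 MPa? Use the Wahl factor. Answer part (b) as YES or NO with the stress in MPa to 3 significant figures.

N_a = Gd⁴/(8D³k) = (69.1×10³)(10.3⁴)/(8·121.0³·14) = 3.92 → N_a = 4
Actual rate k = Gd⁴/(8D³·4) = 13.719 N/mm
Working load F = kδ = 13.719·15 = 205.78 N
C = 121.0/10.3 = 11.7476; K_W = (4C−1)/(4C−4)+0.615/C = 1.1221
τ_max = K_W·8FD/(πd³) = 1.1221·58.026 = 65.113 MPa
τ_max ≤ 69.9 MPa → acceptable

(a) 4 coils; (b) YES, τ_max = 65.1 MPa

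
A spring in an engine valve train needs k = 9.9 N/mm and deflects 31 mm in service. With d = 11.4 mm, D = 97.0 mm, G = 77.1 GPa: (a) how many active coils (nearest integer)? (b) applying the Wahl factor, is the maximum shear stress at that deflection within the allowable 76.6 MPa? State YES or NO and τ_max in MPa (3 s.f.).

(a) 18 coils; (b) YES, τ_max = 60.0 MPa

N_a = Gd⁴/(8D³k) = (77.1×10³)(11.4⁴)/(8·97.0³·9.9) = 18.01 → N_a = 18
Actual rate k = Gd⁴/(8D³·18) = 9.9082 N/mm
Working load F = kδ = 9.9082·31 = 307.16 N
C = 97.0/11.4 = 8.5088; K_W = (4C−1)/(4C−4)+0.615/C = 1.1722
τ_max = K_W·8FD/(πd³) = 1.1722·51.21 = 60.026 MPa
τ_max ≤ 76.6 MPa → acceptable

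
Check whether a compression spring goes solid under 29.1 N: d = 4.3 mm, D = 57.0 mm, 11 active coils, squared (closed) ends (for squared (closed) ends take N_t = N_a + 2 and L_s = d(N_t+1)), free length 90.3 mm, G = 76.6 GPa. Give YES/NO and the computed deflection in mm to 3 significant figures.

k = Gd⁴/(8D³N_a) = (76.6×10³)(4.3⁴)/(8·57.0³·11) = 1.6069 N/mm
N_t = 13; L_s = 4.3·14 = 60.2 mm; δ_solid = L₀ − L_s = 90.3 − 60.2 = 30.1 mm
δ = F/k = 29.1/1.6069 = 18.109 mm
δ < δ_solid → spring does not go solid

NO, δ = 18.1 mm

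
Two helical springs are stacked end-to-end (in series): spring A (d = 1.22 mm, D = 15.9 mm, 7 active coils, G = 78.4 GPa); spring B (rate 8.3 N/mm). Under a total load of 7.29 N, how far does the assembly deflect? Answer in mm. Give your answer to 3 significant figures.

k_A = Gd⁴/(8D³N_a) = (78.4×10³)(1.22⁴)/(8·15.9³·7) = 0.77157 N/mm
Series: 1/k_eq = 1/0.77157 + 1/8.3 = 1.4165; k_eq = 0.70595 N/mm
δ = F/k_eq = 7.29/0.70595 = 10.327 mm

10.3 mm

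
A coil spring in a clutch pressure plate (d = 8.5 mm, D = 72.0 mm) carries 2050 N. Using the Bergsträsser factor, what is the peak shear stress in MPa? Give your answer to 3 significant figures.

711 MPa

Spring index C = D/d = 72.0/8.5 = 8.4706
K_B = (4C+2)/(4C−3) = 35.882/30.882 = 1.1619
τ₀ = 8FD/(πd³) = 8·2050·72.0/(π·8.5³) = 1.1808e+06/1929.3 = 612.03 MPa
τ_max = K·τ₀ = 1.1619 × 612.03 = 711.12 MPa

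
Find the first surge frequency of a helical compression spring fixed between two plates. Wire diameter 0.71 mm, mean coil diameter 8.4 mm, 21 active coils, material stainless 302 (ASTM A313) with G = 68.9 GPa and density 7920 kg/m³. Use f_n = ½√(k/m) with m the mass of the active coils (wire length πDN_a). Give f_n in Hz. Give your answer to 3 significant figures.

k = Gd⁴/(8D³N_a) = (68.9×10³)(0.71⁴)/(8·8.4³·21) = 0.17584 N/mm = 175.84 N/m
Wire length L = πDN_a = π·8.4·21 = 554.18 mm
m = ρ·(πd²/4)·L = 7920 × 0.39592×10⁻⁶ m² × 0.55418 m = 0.0017377 kg
f_n = ½√(k/m) = 0.5·√(175.84/0.0017377) = 0.5·√(1.0119e+05) = 159.05 Hz

159 Hz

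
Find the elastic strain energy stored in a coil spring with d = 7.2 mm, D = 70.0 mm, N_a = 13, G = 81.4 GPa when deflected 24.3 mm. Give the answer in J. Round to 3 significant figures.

k = Gd⁴/(8D³N_a) = (81.4×10³)(7.2⁴)/(8·70.0³·13) = 6.1323 N/mm
U = ½kδ² = 0.5 × 6.1323 × 24.3² = 1810.5 N·mm = 1.8105 J

1.81 J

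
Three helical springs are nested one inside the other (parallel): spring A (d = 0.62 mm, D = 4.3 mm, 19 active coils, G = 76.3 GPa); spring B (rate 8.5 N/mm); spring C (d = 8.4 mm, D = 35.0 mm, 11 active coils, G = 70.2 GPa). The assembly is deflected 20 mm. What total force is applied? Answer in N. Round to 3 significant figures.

2040 N

k_A = Gd⁴/(8D³N_a) = (76.3×10³)(0.62⁴)/(8·4.3³·19) = 0.93292 N/mm
k_C = Gd⁴/(8D³N_a) = (70.2×10³)(8.4⁴)/(8·35.0³·11) = 92.633 N/mm
Parallel: k_eq = 0.93292 + 8.5 + 92.633 = 102.07 N/mm
F = k_eq·δ = 102.07·20 = 2041.3 N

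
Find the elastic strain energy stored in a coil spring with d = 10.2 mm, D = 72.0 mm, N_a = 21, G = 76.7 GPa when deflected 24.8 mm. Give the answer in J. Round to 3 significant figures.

k = Gd⁴/(8D³N_a) = (76.7×10³)(10.2⁴)/(8·72.0³·21) = 13.24 N/mm
U = ½kδ² = 0.5 × 13.24 × 24.8² = 4071.6 N·mm = 4.0716 J

4.07 J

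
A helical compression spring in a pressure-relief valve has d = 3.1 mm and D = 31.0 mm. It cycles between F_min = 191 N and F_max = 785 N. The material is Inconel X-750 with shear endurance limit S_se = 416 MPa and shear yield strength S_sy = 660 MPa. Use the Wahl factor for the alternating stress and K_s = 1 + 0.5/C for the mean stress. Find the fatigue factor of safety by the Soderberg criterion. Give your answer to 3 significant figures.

0.237

C = D/d = 31.0/3.1 = 10.0000; K_W = (4C−1)/(4C−4)+0.615/C = 1.1448; K_s = 1+0.5/C = 1.0500
F_a = (F_max−F_min)/2 = 297 N; F_m = (F_max+F_min)/2 = 488 N
τ_a = K_W·8F_aD/(πd³) = 1.1448 × 787 = 900.98 MPa
τ_m = K_s·8F_mD/(πd³) = 1.0500 × 1293.1 = 1357.8 MPa
Soderberg: 1/n_f = τ_a/S_se + τ_m/S_sy = 900.98/416 + 1357.8/660 = 2.16582 + 2.05723 = 4.223
n_f = 1/4.223 = 0.2368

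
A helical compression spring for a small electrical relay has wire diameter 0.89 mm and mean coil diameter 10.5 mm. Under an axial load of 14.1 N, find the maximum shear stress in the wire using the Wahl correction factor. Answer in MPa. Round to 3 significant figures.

600 MPa

Spring index C = D/d = 10.5/0.89 = 11.7978
K_W = (4C−1)/(4C−4) + 0.615/C = 46.191/43.191 + 0.0521 = 1.1216
τ₀ = 8FD/(πd³) = 8·14.1·10.5/(π·0.89³) = 1184.4/2.2147 = 534.78 MPa
τ_max = K·τ₀ = 1.1216 × 534.78 = 599.81 MPa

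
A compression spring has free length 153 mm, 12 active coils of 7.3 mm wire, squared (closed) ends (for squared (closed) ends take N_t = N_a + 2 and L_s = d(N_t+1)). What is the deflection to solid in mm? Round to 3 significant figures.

43.5 mm

N_t = 14; L_s = 7.3·15 = 109.5 mm
δ_solid = L₀ − L_s = 153 − 109.5 = 43.5 mm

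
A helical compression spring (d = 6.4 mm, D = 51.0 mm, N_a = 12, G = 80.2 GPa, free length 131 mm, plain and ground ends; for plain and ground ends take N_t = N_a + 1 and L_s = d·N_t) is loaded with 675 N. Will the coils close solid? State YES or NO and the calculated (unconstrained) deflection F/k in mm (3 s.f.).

YES, δ = 63.9 mm

k = Gd⁴/(8D³N_a) = (80.2×10³)(6.4⁴)/(8·51.0³·12) = 10.566 N/mm
N_t = 13; L_s = 6.4·13 = 83.2 mm; δ_solid = L₀ − L_s = 131 − 83.2 = 47.8 mm
δ = F/k = 675/10.566 = 63.884 mm
δ ≥ δ_solid → spring goes solid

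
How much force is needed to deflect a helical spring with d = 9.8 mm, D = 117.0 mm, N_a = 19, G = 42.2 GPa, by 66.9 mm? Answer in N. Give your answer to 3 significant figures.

107 N

k = Gd⁴/(8D³N_a) = (42.2×10³)(9.8⁴)/(8·117.0³·19) = 1.5989 N/mm
F = k·δ = 1.5989 × 66.9 = 106.97 N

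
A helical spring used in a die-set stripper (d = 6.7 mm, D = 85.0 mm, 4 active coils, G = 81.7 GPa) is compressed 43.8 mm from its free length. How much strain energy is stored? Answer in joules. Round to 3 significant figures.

8.04 J

k = Gd⁴/(8D³N_a) = (81.7×10³)(6.7⁴)/(8·85.0³·4) = 8.3775 N/mm
U = ½kδ² = 0.5 × 8.3775 × 43.8² = 8035.9 N·mm = 8.0359 J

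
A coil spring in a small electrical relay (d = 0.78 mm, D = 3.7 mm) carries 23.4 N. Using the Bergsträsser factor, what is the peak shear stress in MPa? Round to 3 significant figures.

610 MPa

Spring index C = D/d = 3.7/0.78 = 4.7436
K_B = (4C+2)/(4C−3) = 20.974/15.974 = 1.3130
τ₀ = 8FD/(πd³) = 8·23.4·3.7/(π·0.78³) = 692.64/1.4908 = 464.59 MPa
τ_max = K·τ₀ = 1.3130 × 464.59 = 610.01 MPa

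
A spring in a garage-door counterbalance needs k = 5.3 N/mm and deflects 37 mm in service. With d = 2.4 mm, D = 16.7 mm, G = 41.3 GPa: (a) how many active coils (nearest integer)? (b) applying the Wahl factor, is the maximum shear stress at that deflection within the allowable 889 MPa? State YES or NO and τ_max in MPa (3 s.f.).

N_a = Gd⁴/(8D³k) = (41.3×10³)(2.4⁴)/(8·16.7³·5.3) = 6.939 → N_a = 7
Actual rate k = Gd⁴/(8D³·7) = 5.2536 N/mm
Working load F = kδ = 5.2536·37 = 194.38 N
C = 16.7/2.4 = 6.9583; K_W = (4C−1)/(4C−4)+0.615/C = 1.2143
τ_max = K_W·8FD/(πd³) = 1.2143·597.97 = 726.09 MPa
τ_max ≤ 889 MPa → acceptable

(a) 7 coils; (b) YES, τ_max = 726 MPa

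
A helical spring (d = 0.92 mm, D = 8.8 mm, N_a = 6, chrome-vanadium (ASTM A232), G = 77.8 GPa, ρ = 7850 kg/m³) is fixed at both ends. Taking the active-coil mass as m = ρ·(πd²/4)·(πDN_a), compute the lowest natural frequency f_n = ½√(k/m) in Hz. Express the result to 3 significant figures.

702 Hz

k = Gd⁴/(8D³N_a) = (77.8×10³)(0.92⁴)/(8·8.8³·6) = 1.7039 N/mm = 1703.9 N/m
Wire length L = πDN_a = π·8.8·6 = 165.88 mm
m = ρ·(πd²/4)·L = 7850 × 0.66476×10⁻⁶ m² × 0.16588 m = 0.0008656 kg
f_n = ½√(k/m) = 0.5·√(1703.9/0.0008656) = 0.5·√(1.9684e+06) = 701.51 Hz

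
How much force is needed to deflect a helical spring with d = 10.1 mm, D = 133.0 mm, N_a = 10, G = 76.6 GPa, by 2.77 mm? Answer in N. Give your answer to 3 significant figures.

k = Gd⁴/(8D³N_a) = (76.6×10³)(10.1⁴)/(8·133.0³·10) = 4.2352 N/mm
F = k·δ = 4.2352 × 2.77 = 11.731 N

11.7 N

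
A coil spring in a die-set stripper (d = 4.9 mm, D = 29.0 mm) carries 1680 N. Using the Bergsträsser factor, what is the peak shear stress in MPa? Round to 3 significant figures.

1310 MPa

Spring index C = D/d = 29.0/4.9 = 5.9184
K_B = (4C+2)/(4C−3) = 25.673/20.673 = 1.2419
τ₀ = 8FD/(πd³) = 8·1680·29.0/(π·4.9³) = 389760/369.61 = 1054.5 MPa
τ_max = K·τ₀ = 1.2419 × 1054.5 = 1309.6 MPa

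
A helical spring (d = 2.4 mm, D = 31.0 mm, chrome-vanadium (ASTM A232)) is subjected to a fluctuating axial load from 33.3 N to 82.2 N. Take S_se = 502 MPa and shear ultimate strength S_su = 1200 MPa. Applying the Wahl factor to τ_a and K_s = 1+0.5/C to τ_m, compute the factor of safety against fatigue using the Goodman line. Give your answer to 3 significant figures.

C = D/d = 31.0/2.4 = 12.9167; K_W = (4C−1)/(4C−4)+0.615/C = 1.1105; K_s = 1+0.5/C = 1.0387
F_a = (F_max−F_min)/2 = 24.45 N; F_m = (F_max+F_min)/2 = 57.75 N
τ_a = K_W·8F_aD/(πd³) = 1.1105 × 139.62 = 155.05 MPa
τ_m = K_s·8F_mD/(πd³) = 1.0387 × 329.78 = 342.54 MPa
Goodman: 1/n_f = τ_a/S_se + τ_m/S_su = 155.05/502 + 342.54/1200 = 0.30887 + 0.28545 = 0.59433
n_f = 1/0.59433 = 1.683

1.68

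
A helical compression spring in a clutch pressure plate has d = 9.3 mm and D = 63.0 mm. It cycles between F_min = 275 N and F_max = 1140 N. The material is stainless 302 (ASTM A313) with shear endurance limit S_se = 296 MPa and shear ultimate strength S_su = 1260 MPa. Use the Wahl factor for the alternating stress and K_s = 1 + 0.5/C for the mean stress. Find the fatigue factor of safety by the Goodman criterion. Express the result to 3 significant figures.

2.10

C = D/d = 63.0/9.3 = 6.7742; K_W = (4C−1)/(4C−4)+0.615/C = 1.2207; K_s = 1+0.5/C = 1.0738
F_a = (F_max−F_min)/2 = 432.5 N; F_m = (F_max+F_min)/2 = 707.5 N
τ_a = K_W·8F_aD/(πd³) = 1.2207 × 86.262 = 105.3 MPa
τ_m = K_s·8F_mD/(πd³) = 1.0738 × 141.11 = 151.53 MPa
Goodman: 1/n_f = τ_a/S_se + τ_m/S_su = 105.3/296 + 151.53/1260 = 0.35573 + 0.12026 = 0.47599
n_f = 1/0.47599 = 2.101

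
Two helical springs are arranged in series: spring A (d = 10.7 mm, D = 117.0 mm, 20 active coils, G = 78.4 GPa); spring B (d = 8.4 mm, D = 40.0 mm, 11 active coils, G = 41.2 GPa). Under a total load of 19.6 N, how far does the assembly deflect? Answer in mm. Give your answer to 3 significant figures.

k_A = Gd⁴/(8D³N_a) = (78.4×10³)(10.7⁴)/(8·117.0³·20) = 4.0103 N/mm
k_B = Gd⁴/(8D³N_a) = (41.2×10³)(8.4⁴)/(8·40.0³·11) = 36.421 N/mm
Series: 1/k_eq = 1/4.0103 + 1/36.421 = 0.27682; k_eq = 3.6125 N/mm
δ = F/k_eq = 19.6/3.6125 = 5.4256 mm

5.43 mm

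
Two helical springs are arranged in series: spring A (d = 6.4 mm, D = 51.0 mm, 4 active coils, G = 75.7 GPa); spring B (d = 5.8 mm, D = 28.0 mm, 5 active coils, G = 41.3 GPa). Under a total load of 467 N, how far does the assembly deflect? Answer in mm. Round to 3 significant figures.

24.4 mm

k_A = Gd⁴/(8D³N_a) = (75.7×10³)(6.4⁴)/(8·51.0³·4) = 29.92 N/mm
k_B = Gd⁴/(8D³N_a) = (41.3×10³)(5.8⁴)/(8·28.0³·5) = 53.227 N/mm
Series: 1/k_eq = 1/29.92 + 1/53.227 = 0.052211; k_eq = 19.153 N/mm
δ = F/k_eq = 467/19.153 = 24.382 mm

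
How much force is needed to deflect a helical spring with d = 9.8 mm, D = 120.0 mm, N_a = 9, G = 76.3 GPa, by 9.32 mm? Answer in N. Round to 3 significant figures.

k = Gd⁴/(8D³N_a) = (76.3×10³)(9.8⁴)/(8·120.0³·9) = 5.6566 N/mm
F = k·δ = 5.6566 × 9.32 = 52.719 N

52.7 N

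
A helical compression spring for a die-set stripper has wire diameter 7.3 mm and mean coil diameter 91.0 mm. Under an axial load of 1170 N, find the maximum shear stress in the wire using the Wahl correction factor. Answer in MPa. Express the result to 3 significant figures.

Spring index C = D/d = 91.0/7.3 = 12.4658
K_W = (4C−1)/(4C−4) + 0.615/C = 48.863/45.863 + 0.0493 = 1.1147
τ₀ = 8FD/(πd³) = 8·1170·91.0/(π·7.3³) = 851760/1222.1 = 696.95 MPa
τ_max = K·τ₀ = 1.1147 × 696.95 = 776.92 MPa

777 MPa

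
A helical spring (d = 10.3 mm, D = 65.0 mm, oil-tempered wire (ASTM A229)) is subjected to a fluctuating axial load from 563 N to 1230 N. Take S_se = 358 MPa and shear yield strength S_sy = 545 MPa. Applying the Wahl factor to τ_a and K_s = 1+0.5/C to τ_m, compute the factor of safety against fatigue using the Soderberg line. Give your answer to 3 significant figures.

2.25

C = D/d = 65.0/10.3 = 6.3107; K_W = (4C−1)/(4C−4)+0.615/C = 1.2387; K_s = 1+0.5/C = 1.0792
F_a = (F_max−F_min)/2 = 333.5 N; F_m = (F_max+F_min)/2 = 896.5 N
τ_a = K_W·8F_aD/(πd³) = 1.2387 × 50.517 = 62.574 MPa
τ_m = K_s·8F_mD/(πd³) = 1.0792 × 135.8 = 146.56 MPa
Soderberg: 1/n_f = τ_a/S_se + τ_m/S_sy = 62.574/358 + 146.56/545 = 0.17479 + 0.26891 = 0.4437
n_f = 1/0.4437 = 2.254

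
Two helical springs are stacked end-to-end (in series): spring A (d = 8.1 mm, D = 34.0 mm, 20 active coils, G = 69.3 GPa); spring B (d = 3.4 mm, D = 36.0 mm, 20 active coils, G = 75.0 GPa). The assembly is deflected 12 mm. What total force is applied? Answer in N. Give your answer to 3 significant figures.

15.7 N

k_A = Gd⁴/(8D³N_a) = (69.3×10³)(8.1⁴)/(8·34.0³·20) = 47.437 N/mm
k_B = Gd⁴/(8D³N_a) = (75.0×10³)(3.4⁴)/(8·36.0³·20) = 1.3426 N/mm
Series: 1/k_eq = 1/47.437 + 1/1.3426 = 0.7659; k_eq = 1.3057 N/mm
F = k_eq·δ = 1.3057·12 = 15.668 N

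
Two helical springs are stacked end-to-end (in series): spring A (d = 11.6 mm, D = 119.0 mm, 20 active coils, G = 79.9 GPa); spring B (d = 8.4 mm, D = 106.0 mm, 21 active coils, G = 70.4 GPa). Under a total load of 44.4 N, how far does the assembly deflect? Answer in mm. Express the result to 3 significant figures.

k_A = Gd⁴/(8D³N_a) = (79.9×10³)(11.6⁴)/(8·119.0³·20) = 5.3656 N/mm
k_B = Gd⁴/(8D³N_a) = (70.4×10³)(8.4⁴)/(8·106.0³·21) = 1.7517 N/mm
Series: 1/k_eq = 1/5.3656 + 1/1.7517 = 0.75724; k_eq = 1.3206 N/mm
δ = F/k_eq = 44.4/1.3206 = 33.622 mm

33.6 mm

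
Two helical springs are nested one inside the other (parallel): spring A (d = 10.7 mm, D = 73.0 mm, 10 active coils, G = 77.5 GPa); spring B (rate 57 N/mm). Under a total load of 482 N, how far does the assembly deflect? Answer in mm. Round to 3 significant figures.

k_A = Gd⁴/(8D³N_a) = (77.5×10³)(10.7⁴)/(8·73.0³·10) = 32.642 N/mm
Parallel: k_eq = 32.642 + 57 = 89.642 N/mm
δ = F/k_eq = 482/89.642 = 5.3769 mm

5.38 mm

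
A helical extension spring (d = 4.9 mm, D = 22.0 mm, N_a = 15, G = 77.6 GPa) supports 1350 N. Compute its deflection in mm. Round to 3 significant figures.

k = Gd⁴/(8D³N_a) = (77.6×10³)(4.9⁴)/(8·22.0³·15) = 35.01 N/mm
δ = F/k = 1350 / 35.01 = 38.56 mm

38.6 mm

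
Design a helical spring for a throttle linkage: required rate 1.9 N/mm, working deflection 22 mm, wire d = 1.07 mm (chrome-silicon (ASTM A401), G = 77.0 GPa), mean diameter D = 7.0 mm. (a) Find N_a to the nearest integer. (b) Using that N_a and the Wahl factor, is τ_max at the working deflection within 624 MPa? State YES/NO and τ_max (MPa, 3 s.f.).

N_a = Gd⁴/(8D³k) = (77.0×10³)(1.07⁴)/(8·7.0³·1.9) = 19.36 → N_a = 19
Actual rate k = Gd⁴/(8D³·19) = 1.9359 N/mm
Working load F = kδ = 1.9359·22 = 42.59 N
C = 7.0/1.07 = 6.5421; K_W = (4C−1)/(4C−4)+0.615/C = 1.2293
τ_max = K_W·8FD/(πd³) = 1.2293·619.72 = 761.85 MPa
τ_max > 624 MPa → exceeds allowable

(a) 19 coils; (b) NO, τ_max = 762 MPa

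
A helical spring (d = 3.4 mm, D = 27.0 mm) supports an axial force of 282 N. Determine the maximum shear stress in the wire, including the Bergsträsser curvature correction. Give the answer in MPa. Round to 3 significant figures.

579 MPa

Spring index C = D/d = 27.0/3.4 = 7.9412
K_B = (4C+2)/(4C−3) = 33.765/28.765 = 1.1738
τ₀ = 8FD/(πd³) = 8·282·27.0/(π·3.4³) = 60912/123.48 = 493.31 MPa
τ_max = K·τ₀ = 1.1738 × 493.31 = 579.05 MPa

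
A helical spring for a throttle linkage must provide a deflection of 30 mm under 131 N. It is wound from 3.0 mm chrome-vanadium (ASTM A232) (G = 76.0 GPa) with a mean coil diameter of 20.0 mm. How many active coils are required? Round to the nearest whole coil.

22

Required rate k = F/δ = 131/30 = 4.3667 N/mm
N_a = Gd⁴/(8D³k) = (76.0×10³ × 3.0⁴)/(8 × 20.0³ × 4.3667)
    = 6.156e+06 / 279467 = 22.03 → 22 coils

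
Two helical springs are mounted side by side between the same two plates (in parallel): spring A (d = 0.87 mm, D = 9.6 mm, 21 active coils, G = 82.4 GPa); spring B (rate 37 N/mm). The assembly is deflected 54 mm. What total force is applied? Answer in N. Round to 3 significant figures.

2020 N

k_A = Gd⁴/(8D³N_a) = (82.4×10³)(0.87⁴)/(8·9.6³·21) = 0.3176 N/mm
Parallel: k_eq = 0.3176 + 37 = 37.318 N/mm
F = k_eq·δ = 37.318·54 = 2015.2 N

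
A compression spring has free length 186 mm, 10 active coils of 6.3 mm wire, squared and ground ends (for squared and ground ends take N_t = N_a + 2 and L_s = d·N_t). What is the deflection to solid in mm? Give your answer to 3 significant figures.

N_t = 12; L_s = 6.3·12 = 75.6 mm
δ_solid = L₀ − L_s = 186 − 75.6 = 110.4 mm

110 mm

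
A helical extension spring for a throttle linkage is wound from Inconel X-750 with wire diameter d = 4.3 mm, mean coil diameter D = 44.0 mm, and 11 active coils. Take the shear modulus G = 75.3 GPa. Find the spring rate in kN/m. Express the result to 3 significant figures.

k = Gd⁴/(8D³N_a) = (75.3×10³ × 4.3⁴) / (8 × 44.0³ × 11)
  = 2.57436e+07 / 7.49619e+06 = 3.4342 N/mm

3.43 kN/m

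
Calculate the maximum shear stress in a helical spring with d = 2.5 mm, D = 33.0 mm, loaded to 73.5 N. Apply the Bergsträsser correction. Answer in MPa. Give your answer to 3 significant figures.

Spring index C = D/d = 33.0/2.5 = 13.2000
K_B = (4C+2)/(4C−3) = 54.800/49.800 = 1.1004
τ₀ = 8FD/(πd³) = 8·73.5·33.0/(π·2.5³) = 19404/49.087 = 395.3 MPa
τ_max = K·τ₀ = 1.1004 × 395.3 = 434.98 MPa

435 MPa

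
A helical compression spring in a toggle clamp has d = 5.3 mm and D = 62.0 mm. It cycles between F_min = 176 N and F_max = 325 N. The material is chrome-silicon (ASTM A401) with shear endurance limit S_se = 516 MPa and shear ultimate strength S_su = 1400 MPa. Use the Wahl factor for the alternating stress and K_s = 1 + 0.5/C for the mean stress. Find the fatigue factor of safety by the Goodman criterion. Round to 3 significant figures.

2.70

C = D/d = 62.0/5.3 = 11.6981; K_W = (4C−1)/(4C−4)+0.615/C = 1.1227; K_s = 1+0.5/C = 1.0427
F_a = (F_max−F_min)/2 = 74.5 N; F_m = (F_max+F_min)/2 = 250.5 N
τ_a = K_W·8F_aD/(πd³) = 1.1227 × 79.006 = 88.698 MPa
τ_m = K_s·8F_mD/(πd³) = 1.0427 × 265.65 = 277.01 MPa
Goodman: 1/n_f = τ_a/S_se + τ_m/S_su = 88.698/516 + 277.01/1400 = 0.17190 + 0.19786 = 0.36976
n_f = 1/0.36976 = 2.704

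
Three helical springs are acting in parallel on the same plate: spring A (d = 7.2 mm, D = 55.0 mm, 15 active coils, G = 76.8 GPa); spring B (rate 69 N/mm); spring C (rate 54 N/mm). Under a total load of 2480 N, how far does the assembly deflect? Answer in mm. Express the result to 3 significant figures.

k_A = Gd⁴/(8D³N_a) = (76.8×10³)(7.2⁴)/(8·55.0³·15) = 10.338 N/mm
Parallel: k_eq = 10.338 + 69 + 54 = 133.34 N/mm
δ = F/k_eq = 2480/133.34 = 18.599 mm

18.6 mm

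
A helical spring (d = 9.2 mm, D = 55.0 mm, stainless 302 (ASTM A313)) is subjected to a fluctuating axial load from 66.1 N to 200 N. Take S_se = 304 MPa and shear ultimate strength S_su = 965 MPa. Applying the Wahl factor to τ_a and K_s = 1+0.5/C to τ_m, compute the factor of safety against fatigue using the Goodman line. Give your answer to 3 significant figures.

C = D/d = 55.0/9.2 = 5.9783; K_W = (4C−1)/(4C−4)+0.615/C = 1.2535; K_s = 1+0.5/C = 1.0836
F_a = (F_max−F_min)/2 = 66.95 N; F_m = (F_max+F_min)/2 = 133.05 N
τ_a = K_W·8F_aD/(πd³) = 1.2535 × 12.042 = 15.095 MPa
τ_m = K_s·8F_mD/(πd³) = 1.0836 × 23.931 = 25.932 MPa
Goodman: 1/n_f = τ_a/S_se + τ_m/S_su = 15.095/304 + 25.932/965 = 0.04965 + 0.02687 = 0.076526
n_f = 1/0.076526 = 13.07

13.1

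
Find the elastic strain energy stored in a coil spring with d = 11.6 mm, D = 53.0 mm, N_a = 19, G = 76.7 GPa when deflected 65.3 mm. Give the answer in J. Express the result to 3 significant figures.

k = Gd⁴/(8D³N_a) = (76.7×10³)(11.6⁴)/(8·53.0³·19) = 61.37 N/mm
U = ½kδ² = 0.5 × 61.37 × 65.3² = 1.3084e+05 N·mm = 130.84 J

131 J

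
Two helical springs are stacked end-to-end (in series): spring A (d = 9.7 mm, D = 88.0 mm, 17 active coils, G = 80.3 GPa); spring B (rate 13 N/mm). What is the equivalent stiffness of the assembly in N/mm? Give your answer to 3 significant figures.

k_A = Gd⁴/(8D³N_a) = (80.3×10³)(9.7⁴)/(8·88.0³·17) = 7.6704 N/mm
Series: 1/k_eq = 1/7.6704 + 1/13 = 0.2073; k_eq = 4.824 N/mm

4.82 N/mm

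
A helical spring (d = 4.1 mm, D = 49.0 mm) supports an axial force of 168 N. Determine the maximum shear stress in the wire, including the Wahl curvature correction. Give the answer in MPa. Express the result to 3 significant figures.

341 MPa

Spring index C = D/d = 49.0/4.1 = 11.9512
K_W = (4C−1)/(4C−4) + 0.615/C = 46.805/43.805 + 0.0515 = 1.1199
τ₀ = 8FD/(πd³) = 8·168·49.0/(π·4.1³) = 65856/216.52 = 304.15 MPa
τ_max = K·τ₀ = 1.1199 × 304.15 = 340.64 MPa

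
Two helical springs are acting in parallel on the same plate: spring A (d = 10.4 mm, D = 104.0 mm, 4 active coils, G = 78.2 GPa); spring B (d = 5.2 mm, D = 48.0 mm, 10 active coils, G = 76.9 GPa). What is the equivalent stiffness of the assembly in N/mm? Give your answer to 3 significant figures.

31.8 N/mm

k_A = Gd⁴/(8D³N_a) = (78.2×10³)(10.4⁴)/(8·104.0³·4) = 25.415 N/mm
k_B = Gd⁴/(8D³N_a) = (76.9×10³)(5.2⁴)/(8·48.0³·10) = 6.3552 N/mm
Parallel: k_eq = 25.415 + 6.3552 = 31.77 N/mm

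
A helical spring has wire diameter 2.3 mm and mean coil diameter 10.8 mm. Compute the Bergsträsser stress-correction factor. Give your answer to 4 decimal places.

C = D/d = 10.8/2.3 = 4.6957
K_B = (4C+2)/(4C−3) = 20.783/15.783 = 1.3168

1.3168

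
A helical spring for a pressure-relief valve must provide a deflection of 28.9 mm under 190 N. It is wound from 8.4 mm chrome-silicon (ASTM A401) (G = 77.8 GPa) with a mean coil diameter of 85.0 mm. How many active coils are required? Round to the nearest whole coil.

12

Required rate k = F/δ = 190/28.9 = 6.5744 N/mm
N_a = Gd⁴/(8D³k) = (77.8×10³ × 8.4⁴)/(8 × 85.0³ × 6.5744)
    = 3.87344e+08 / 3.23e+07 = 11.99 → 12 coils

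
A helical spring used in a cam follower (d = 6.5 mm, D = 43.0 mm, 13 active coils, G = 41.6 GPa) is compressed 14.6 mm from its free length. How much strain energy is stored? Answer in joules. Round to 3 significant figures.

0.957 J

k = Gd⁴/(8D³N_a) = (41.6×10³)(6.5⁴)/(8·43.0³·13) = 8.9807 N/mm
U = ½kδ² = 0.5 × 8.9807 × 14.6² = 957.16 N·mm = 0.95716 J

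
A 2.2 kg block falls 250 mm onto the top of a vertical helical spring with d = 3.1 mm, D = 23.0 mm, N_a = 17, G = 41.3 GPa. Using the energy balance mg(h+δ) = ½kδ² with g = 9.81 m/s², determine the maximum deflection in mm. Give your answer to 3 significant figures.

k = Gd⁴/(8D³N_a) = (41.3×10³)(3.1⁴)/(8·23.0³·17) = 2.305 N/mm
W = mg = 2.2 × 9.81 = 21.582 N
½kδ² − Wδ − Wh = 0 → δ = (W + √(W² + 2kWh))/k
δ = (21.582 + √(465.78 + 24873.5))/2.305 = (21.582 + 159.18)/2.305 = 78.422 mm

78.4 mm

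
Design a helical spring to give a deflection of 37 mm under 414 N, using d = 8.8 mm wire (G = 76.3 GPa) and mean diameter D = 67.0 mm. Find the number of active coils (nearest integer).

Required rate k = F/δ = 414/37 = 11.189 N/mm
N_a = Gd⁴/(8D³k) = (76.3×10³ × 8.8⁴)/(8 × 67.0³ × 11.189)
    = 4.57568e+08 / 2.69224e+07 = 17 → 17 coils

17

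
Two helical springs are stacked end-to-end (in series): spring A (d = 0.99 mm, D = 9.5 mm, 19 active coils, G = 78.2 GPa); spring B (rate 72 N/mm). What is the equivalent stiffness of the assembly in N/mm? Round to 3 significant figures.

k_A = Gd⁴/(8D³N_a) = (78.2×10³)(0.99⁴)/(8·9.5³·19) = 0.57641 N/mm
Series: 1/k_eq = 1/0.57641 + 1/72 = 1.7488; k_eq = 0.57183 N/mm

0.572 N/mm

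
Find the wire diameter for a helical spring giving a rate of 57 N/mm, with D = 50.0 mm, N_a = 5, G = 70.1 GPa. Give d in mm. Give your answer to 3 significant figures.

d = (8D³N_a·k / G)^(1/4) = (8·50.0³·5·57 / (70.1×10³))^0.25
  = (4065.6)^0.25 = 7.9851 mm

7.99 mm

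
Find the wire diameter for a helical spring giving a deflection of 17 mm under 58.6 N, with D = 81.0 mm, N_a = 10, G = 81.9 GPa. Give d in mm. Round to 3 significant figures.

Required rate k = F/δ = 58.6/17 = 3.4471 N/mm
d = (8D³N_a·k / G)^(1/4) = (8·81.0³·10·3.4471 / (81.9×10³))^0.25
  = (1789.4)^0.25 = 6.5040 mm

6.50 mm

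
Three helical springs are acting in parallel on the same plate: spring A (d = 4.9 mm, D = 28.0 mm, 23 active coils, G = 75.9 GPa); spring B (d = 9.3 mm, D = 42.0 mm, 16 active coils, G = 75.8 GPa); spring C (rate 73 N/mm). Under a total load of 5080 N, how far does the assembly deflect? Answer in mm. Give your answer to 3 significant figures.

35.4 mm

k_A = Gd⁴/(8D³N_a) = (75.9×10³)(4.9⁴)/(8·28.0³·23) = 10.833 N/mm
k_B = Gd⁴/(8D³N_a) = (75.8×10³)(9.3⁴)/(8·42.0³·16) = 59.792 N/mm
Parallel: k_eq = 10.833 + 59.792 + 73 = 143.62 N/mm
δ = F/k_eq = 5080/143.62 = 35.37 mm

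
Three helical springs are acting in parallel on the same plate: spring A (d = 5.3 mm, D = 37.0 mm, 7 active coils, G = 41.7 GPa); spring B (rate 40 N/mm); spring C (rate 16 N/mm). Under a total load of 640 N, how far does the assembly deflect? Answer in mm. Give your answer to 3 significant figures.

9.47 mm

k_A = Gd⁴/(8D³N_a) = (41.7×10³)(5.3⁴)/(8·37.0³·7) = 11.6 N/mm
Parallel: k_eq = 11.6 + 40 + 16 = 67.6 N/mm
δ = F/k_eq = 640/67.6 = 9.4675 mm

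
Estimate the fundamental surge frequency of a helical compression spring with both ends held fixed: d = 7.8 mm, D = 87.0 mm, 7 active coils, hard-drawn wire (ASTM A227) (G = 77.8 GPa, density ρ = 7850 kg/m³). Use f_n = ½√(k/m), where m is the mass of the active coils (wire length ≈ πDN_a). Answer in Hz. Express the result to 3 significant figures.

k = Gd⁴/(8D³N_a) = (77.8×10³)(7.8⁴)/(8·87.0³·7) = 7.8093 N/mm = 7809.3 N/m
Wire length L = πDN_a = π·87.0·7 = 1913.2 mm
m = ρ·(πd²/4)·L = 7850 × 47.784×10⁻⁶ m² × 1.9132 m = 0.71766 kg
f_n = ½√(k/m) = 0.5·√(7809.3/0.71766) = 0.5·√(10882) = 52.158 Hz

52.2 Hz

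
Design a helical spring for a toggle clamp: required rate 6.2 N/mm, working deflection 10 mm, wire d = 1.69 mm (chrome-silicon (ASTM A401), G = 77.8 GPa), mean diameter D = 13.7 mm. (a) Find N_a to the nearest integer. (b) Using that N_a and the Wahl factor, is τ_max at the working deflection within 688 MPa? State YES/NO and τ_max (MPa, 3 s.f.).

N_a = Gd⁴/(8D³k) = (77.8×10³)(1.69⁴)/(8·13.7³·6.2) = 4.976 → N_a = 5
Actual rate k = Gd⁴/(8D³·5) = 6.1703 N/mm
Working load F = kδ = 6.1703·10 = 61.703 N
C = 13.7/1.69 = 8.1065; K_W = (4C−1)/(4C−4)+0.615/C = 1.1814
τ_max = K_W·8FD/(πd³) = 1.1814·445.97 = 526.87 MPa
τ_max ≤ 688 MPa → acceptable

(a) 5 coils; (b) YES, τ_max = 527 MPa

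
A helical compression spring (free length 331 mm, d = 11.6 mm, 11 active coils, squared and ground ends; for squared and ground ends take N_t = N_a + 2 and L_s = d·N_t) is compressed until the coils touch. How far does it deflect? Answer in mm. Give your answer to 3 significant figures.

180 mm

N_t = 13; L_s = 11.6·13 = 150.8 mm
δ_solid = L₀ − L_s = 331 − 150.8 = 180.2 mm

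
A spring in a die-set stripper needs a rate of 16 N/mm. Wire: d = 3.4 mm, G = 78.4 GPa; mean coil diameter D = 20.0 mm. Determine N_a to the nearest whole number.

10

N_a = Gd⁴/(8D³k) = (78.4×10³ × 3.4⁴)/(8 × 20.0³ × 16)
    = 1.04769e+07 / 1.024e+06 = 10.23 → 10 coils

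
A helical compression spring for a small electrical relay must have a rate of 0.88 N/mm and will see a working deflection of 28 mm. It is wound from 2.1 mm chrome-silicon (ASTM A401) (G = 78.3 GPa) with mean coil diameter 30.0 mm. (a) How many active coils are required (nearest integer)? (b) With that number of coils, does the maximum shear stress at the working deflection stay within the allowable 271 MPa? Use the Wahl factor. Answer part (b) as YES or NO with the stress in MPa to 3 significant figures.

(a) 8 coils; (b) YES, τ_max = 224 MPa

N_a = Gd⁴/(8D³k) = (78.3×10³)(2.1⁴)/(8·30.0³·0.88) = 8.011 → N_a = 8
Actual rate k = Gd⁴/(8D³·8) = 0.88124 N/mm
Working load F = kδ = 0.88124·28 = 24.675 N
C = 30.0/2.1 = 14.2857; K_W = (4C−1)/(4C−4)+0.615/C = 1.0995
τ_max = K_W·8FD/(πd³) = 1.0995·203.54 = 223.8 MPa
τ_max ≤ 271 MPa → acceptable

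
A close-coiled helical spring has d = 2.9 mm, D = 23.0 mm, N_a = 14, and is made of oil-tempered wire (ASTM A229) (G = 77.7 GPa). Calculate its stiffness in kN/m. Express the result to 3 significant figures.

4.03 kN/m

k = Gd⁴/(8D³N_a) = (77.7×10³ × 2.9⁴) / (8 × 23.0³ × 14)
  = 5.49557e+06 / 1.3627e+06 = 4.0328 N/mm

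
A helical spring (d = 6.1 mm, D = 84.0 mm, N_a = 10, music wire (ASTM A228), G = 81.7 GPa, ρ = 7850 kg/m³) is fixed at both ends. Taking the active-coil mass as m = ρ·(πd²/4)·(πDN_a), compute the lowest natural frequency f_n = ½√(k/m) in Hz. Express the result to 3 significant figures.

k = Gd⁴/(8D³N_a) = (81.7×10³)(6.1⁴)/(8·84.0³·10) = 2.3857 N/mm = 2385.7 N/m
Wire length L = πDN_a = π·84.0·10 = 2638.9 mm
m = ρ·(πd²/4)·L = 7850 × 29.225×10⁻⁶ m² × 2.6389 m = 0.60541 kg
f_n = ½√(k/m) = 0.5·√(2385.7/0.60541) = 0.5·√(3940.6) = 31.387 Hz

31.4 Hz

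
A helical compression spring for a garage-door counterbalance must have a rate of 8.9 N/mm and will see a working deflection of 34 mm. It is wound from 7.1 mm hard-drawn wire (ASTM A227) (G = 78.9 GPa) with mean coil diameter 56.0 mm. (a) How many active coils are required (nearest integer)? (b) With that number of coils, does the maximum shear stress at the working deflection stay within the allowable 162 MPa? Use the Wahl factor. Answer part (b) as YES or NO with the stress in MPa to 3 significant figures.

(a) 16 coils; (b) YES, τ_max = 143 MPa

N_a = Gd⁴/(8D³k) = (78.9×10³)(7.1⁴)/(8·56.0³·8.9) = 16.03 → N_a = 16
Actual rate k = Gd⁴/(8D³·16) = 8.9194 N/mm
Working load F = kδ = 8.9194·34 = 303.26 N
C = 56.0/7.1 = 7.8873; K_W = (4C−1)/(4C−4)+0.615/C = 1.1869
τ_max = K_W·8FD/(πd³) = 1.1869·120.83 = 143.41 MPa
τ_max ≤ 162 MPa → acceptable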